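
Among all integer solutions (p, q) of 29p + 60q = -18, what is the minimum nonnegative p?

18

gcd(60, 29):
  60 = 2*29 + 2
  29 = 14*2 + 1
  2 = 2*1
so gcd(60, 29) = 1.
1 divides -18, so solutions exist.
Back-substitute for Bézout coefficients:
  1 = 29 - 14*2
  ... = 29*(29) + 60*(-14)
Scale by -18/1 = -18: (p₀, q₀) = (-522, 252).
General solution: p = -522 + 60t, q = 252 - 29t for integer t.
p ≥ 0: smallest is -522 mod 60 = 18 (at t = 9), with q = -9.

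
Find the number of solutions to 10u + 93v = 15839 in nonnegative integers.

17

gcd(93, 10) = 1.
By Bézout, 10×(28) + 93×(-3) = 1.
One solution: (68, 163).
General: u = 68 + 93t, v = 163 - 10t.
u ≥ 0 ⇒ t ≥ 0; v ≥ 0 ⇒ t ≤ 16. So t ∈ [0, 16]: 17 solutions.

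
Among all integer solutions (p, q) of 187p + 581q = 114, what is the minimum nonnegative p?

gcd(581, 187) = 1  (581 = 3·187 + 20, 187 = 9·20 + 7, 20 = 2·7 + 6, 7 = 1·6 + 1, 6 = 6·1).
1 divides 114, so solutions exist.
Back-substituting, 187·(87) + 581·(-28) = 1.
Scale by 114/1 = 114: (p₀, q₀) = (9918, -3192).
General solution: p = 9918 + 581t, q = -3192 - 187t for integer t.
p ≥ 0: smallest is 9918 mod 581 = 41 (at t = -17), with q = -13.

41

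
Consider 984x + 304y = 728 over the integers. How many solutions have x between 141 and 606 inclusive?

13

gcd(984, 304) = 8  (984 = 3·304 + 72, 304 = 4·72 + 16, 72 = 4·16 + 8, 16 = 2·8).
Back-substituting, 984·(17) + 304·(-55) = 8.
Scale by 91: particular solution (1547, -5005); reduce x mod 38: (27, -85).
General solution: x = 27 + 38t, y = -85 - 123t for integer t.
141 ≤ 27 + 38t ≤ 606 gives t ∈ [3, 15], which is 13 values.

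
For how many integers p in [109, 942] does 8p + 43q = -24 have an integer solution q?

gcd(43, 8) = 1.
By Bézout, 8·(-16) + 43·(3) = 1.
Particular solution: (40, -8).
General solution: p = 40 + 43t, q = -8 - 8t for integer t.
109 ≤ 40 + 43t ≤ 942 gives t ∈ [2, 20], which is 19 values.

19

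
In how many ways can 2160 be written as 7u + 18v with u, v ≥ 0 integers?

gcd(18, 7):
  18 = 2*7 + 4
  7 = 1*4 + 3
  4 = 1*3 + 1
  3 = 3*1
so gcd(18, 7) = 1.
Back-substitute for Bézout coefficients:
  1 = 4 - 1*3
  ... = 7*(-5) + 18*(2)
Scale by 2160: one solution is (-10800, 4320). Reduce u mod 18: (0, 120).
General: u = 0 + 18t, v = 120 - 7t.
u ≥ 0 ⇒ t ≥ 0; v ≥ 0 ⇒ t ≤ 17. So t ∈ [0, 17]: 18 solutions.

18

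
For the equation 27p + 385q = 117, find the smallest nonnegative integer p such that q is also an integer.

gcd(385, 27):
  385 = 14*27 + 7
  27 = 3*7 + 6
  7 = 1*6 + 1
  6 = 6*1
so gcd(385, 27) = 1.
1 divides 117, so solutions exist.
Back-substitute for Bézout coefficients:
  1 = 7 - 1*6
  ... = 27*(-57) + 385*(4)
Scale by 117/1 = 117: (p₀, q₀) = (-6669, 468).
General solution: p = -6669 + 385t, q = 468 - 27t for integer t.
p ≥ 0: smallest is -6669 mod 385 = 261 (at t = 18), with q = -18.

261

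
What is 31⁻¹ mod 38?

gcd(38, 31) = 1.
By Bézout, 31*(-11) + 38*(9) = 1.
So 31*-11 ≡ 1 (mod 38), and -11 mod 38 = 27.

27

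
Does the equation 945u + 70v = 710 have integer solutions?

gcd(945, 70) = 35  (945 = 13×70 + 35, 70 = 2×35).
35 does not divide 710 (remainder 10), so no integer solutions.

no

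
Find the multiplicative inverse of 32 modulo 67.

44

gcd(67, 32) = 1.
By Bézout, 32*(-23) + 67*(11) = 1.
So 32*-23 ≡ 1 (mod 67), and -23 mod 67 = 44.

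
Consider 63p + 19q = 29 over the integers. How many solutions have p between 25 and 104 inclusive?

gcd(63, 19) = 1.
By Bézout, 63·(-3) + 19·(10) = 1.
Particular solution: (8, -25).
General solution: p = 8 + 19t, q = -25 - 63t for integer t.
25 ≤ 8 + 19t ≤ 104 gives t ∈ [1, 5], which is 5 values.

5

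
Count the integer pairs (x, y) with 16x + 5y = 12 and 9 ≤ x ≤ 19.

gcd(16, 5):
  16 = 3×5 + 1
  5 = 5×1
so gcd(16, 5) = 1.
Back-substitute for Bézout coefficients:
  1 = 16 - 3×5
  ... = 16×(1) + 5×(-3)
Scale by 12: particular solution (12, -36); reduce x mod 5: (2, -4).
General solution: x = 2 + 5t, y = -4 - 16t for integer t.
9 ≤ 2 + 5t ≤ 19 gives t ∈ [2, 3], which is 2 values.

2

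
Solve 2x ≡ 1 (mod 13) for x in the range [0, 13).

gcd(13, 2) = 1.
By Bézout, 2·(-6) + 13·(1) = 1.
So 2·-6 ≡ 1 (mod 13), and -6 mod 13 = 7.

7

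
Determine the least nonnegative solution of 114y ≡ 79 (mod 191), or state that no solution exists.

123

gcd(191, 114):
  191 = 1*114 + 77
  114 = 1*77 + 37
  77 = 2*37 + 3
  37 = 12*3 + 1
  3 = 3*1
so gcd(191, 114) = 1.
1 divides 79, so solutions exist.
Back-substitute for Bézout coefficients:
  1 = 37 - 12*3
  ... = 114*(62) + 191*(-37)
So 114*(62) ≡ 1 (mod 191); multiply by 79: y ≡ 4898 (mod 191).
Smallest nonnegative: y = 4898 mod 191 = 123.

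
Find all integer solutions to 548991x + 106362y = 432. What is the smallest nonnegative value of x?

gcd(548991, 106362):
  548991 = 5·106362 + 17181
  106362 = 6·17181 + 3276
  17181 = 5·3276 + 801
  3276 = 4·801 + 72
  801 = 11·72 + 9
  72 = 8·9
so gcd(548991, 106362) = 9.
9 divides 432, so solutions exist.
Back-substitute for Bézout coefficients:
  9 = 801 - 11·72
  ... = 548991·(1461) + 106362·(-7541)
Scale by 432/9 = 48: (x₀, y₀) = (70128, -361968).
General solution: x = 70128 + 11818t, y = -361968 - 60999t for integer t.
x ≥ 0: smallest is 70128 mod 11818 = 11038 (at t = -5), with y = -56973.

11038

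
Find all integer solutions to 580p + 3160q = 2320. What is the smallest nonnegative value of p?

gcd(3160, 580):
  3160 = 5·580 + 260
  580 = 2·260 + 60
  260 = 4·60 + 20
  60 = 3·20
so gcd(3160, 580) = 20.
20 divides 2320, so solutions exist.
Back-substitute for Bézout coefficients:
  20 = 260 - 4·60
  ... = 580·(-49) + 3160·(9)
Scale by 2320/20 = 116: (p₀, q₀) = (-5684, 1044).
General solution: p = -5684 + 158t, q = 1044 - 29t for integer t.
p ≥ 0: smallest is -5684 mod 158 = 4 (at t = 36), with q = 0.

4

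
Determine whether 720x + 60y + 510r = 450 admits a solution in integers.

yes

gcd(720, 60) = 60  (720 = 12·60).
gcd(60, 510) = 30.
30 divides 450, so integer solutions exist.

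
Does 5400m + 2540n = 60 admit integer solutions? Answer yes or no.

yes

gcd(5400, 2540) = 20  (5400 = 2*2540 + 320, 2540 = 7*320 + 300, 320 = 1*300 + 20, 300 = 15*20).
20 divides 60, so integer solutions exist.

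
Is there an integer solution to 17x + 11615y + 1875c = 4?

gcd(11615, 17) = 1  (11615 = 683×17 + 4, 17 = 4×4 + 1, 4 = 4×1).
gcd(1, 1875) = 1.
1 divides 4, so integer solutions exist.

yes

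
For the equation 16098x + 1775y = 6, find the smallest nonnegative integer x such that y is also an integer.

gcd(16098, 1775) = 1.
1 divides 6, so solutions exist.
By Bézout, 16098*(837) + 1775*(-7591) = 1.
Scale by 6/1 = 6: (x₀, y₀) = (5022, -45546).
General solution: x = 5022 + 1775t, y = -45546 - 16098t for integer t.
x ≥ 0: smallest is 5022 mod 1775 = 1472 (at t = -2), with y = -13350.

1472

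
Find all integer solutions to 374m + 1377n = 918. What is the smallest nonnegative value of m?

54

gcd(1377, 374):
  1377 = 3*374 + 255
  374 = 1*255 + 119
  255 = 2*119 + 17
  119 = 7*17
so gcd(1377, 374) = 17.
17 divides 918, so solutions exist.
Back-substitute for Bézout coefficients:
  17 = 255 - 2*119
  ... = 374*(-11) + 1377*(3)
Scale by 918/17 = 54: (m₀, n₀) = (-594, 162).
General solution: m = -594 + 81t, n = 162 - 22t for integer t.
m ≥ 0: smallest is -594 mod 81 = 54 (at t = 8), with n = -14.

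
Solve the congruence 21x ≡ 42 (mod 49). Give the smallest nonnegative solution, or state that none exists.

2

gcd(49, 21) = 7  (49 = 2·21 + 7, 21 = 3·7).
7 divides 42, so solutions exist.
Back-substituting, 21·(-2) + 49·(1) = 7.
So 21·(-2) ≡ 7 (mod 49); multiply by 6: x ≡ -12 (mod 7).
Smallest nonnegative: x = -12 mod 7 = 2.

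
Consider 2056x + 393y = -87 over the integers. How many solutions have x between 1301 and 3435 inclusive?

5

gcd(2056, 393) = 1.
By Bézout, 2056×(-95) + 393×(497) = 1.
Particular solution: (12, -63).
General solution: x = 12 + 393t, y = -63 - 2056t for integer t.
1301 ≤ 12 + 393t ≤ 3435 gives t ∈ [4, 8], which is 5 values.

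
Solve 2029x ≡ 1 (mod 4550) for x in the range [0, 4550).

1119

gcd(4550, 2029) = 1  (4550 = 2×2029 + 492, 2029 = 4×492 + 61, 492 = 8×61 + 4, 61 = 15×4 + 1, 4 = 4×1).
Back-substituting, 2029×(1119) + 4550×(-499) = 1.
So 2029×1119 ≡ 1 (mod 4550), and 1119 mod 4550 = 1119.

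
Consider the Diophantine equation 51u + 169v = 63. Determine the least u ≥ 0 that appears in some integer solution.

41

gcd(169, 51) = 1  (169 = 3*51 + 16, 51 = 3*16 + 3, 16 = 5*3 + 1, 3 = 3*1).
1 divides 63, so solutions exist.
Back-substituting, 51*(-53) + 169*(16) = 1.
Scale by 63/1 = 63: (u₀, v₀) = (-3339, 1008).
General solution: u = -3339 + 169t, v = 1008 - 51t for integer t.
u ≥ 0: smallest is -3339 mod 169 = 41 (at t = 20), with v = -12.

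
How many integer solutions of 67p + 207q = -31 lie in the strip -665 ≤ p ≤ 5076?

gcd(207, 67) = 1  (207 = 3*67 + 6, 67 = 11*6 + 1, 6 = 6*1).
Back-substituting, 67*(34) + 207*(-11) = 1.
Scale by -31: particular solution (-1054, 341); reduce p mod 207: (188, -61).
General solution: p = 188 + 207t, q = -61 - 67t for integer t.
-665 ≤ 188 + 207t ≤ 5076 gives t ∈ [-4, 23], which is 28 values.

28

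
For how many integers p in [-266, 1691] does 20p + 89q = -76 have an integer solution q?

22

gcd(89, 20) = 1.
By Bézout, 20·(-40) + 89·(9) = 1.
Particular solution: (14, -4).
General solution: p = 14 + 89t, q = -4 - 20t for integer t.
-266 ≤ 14 + 89t ≤ 1691 gives t ∈ [-3, 18], which is 22 values.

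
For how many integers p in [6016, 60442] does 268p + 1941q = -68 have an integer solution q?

28

gcd(1941, 268) = 1.
By Bézout, 268×(-239) + 1941×(33) = 1.
Particular solution: (724, -100).
General solution: p = 724 + 1941t, q = -100 - 268t for integer t.
6016 ≤ 724 + 1941t ≤ 60442 gives t ∈ [3, 30], which is 28 values.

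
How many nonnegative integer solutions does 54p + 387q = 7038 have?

gcd(387, 54) = 9.
By Bézout, 54*(-7) + 387*(1) = 9.
One solution: (30, 14).
General: p = 30 + 43t, q = 14 - 6t.
p ≥ 0 ⇒ t ≥ 0; q ≥ 0 ⇒ t ≤ 2. So t ∈ [0, 2]: 3 solutions.

3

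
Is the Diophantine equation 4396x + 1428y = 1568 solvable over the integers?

gcd(4396, 1428):
  4396 = 3·1428 + 112
  1428 = 12·112 + 84
  112 = 1·84 + 28
  84 = 3·28
so gcd(4396, 1428) = 28.
28 divides 1568, so integer solutions exist.

yes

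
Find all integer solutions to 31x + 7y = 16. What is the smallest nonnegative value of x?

gcd(31, 7) = 1.
1 divides 16, so solutions exist.
By Bézout, 31·(-2) + 7·(9) = 1.
Scale by 16/1 = 16: (x₀, y₀) = (-32, 144).
General solution: x = -32 + 7t, y = 144 - 31t for integer t.
x ≥ 0: smallest is -32 mod 7 = 3 (at t = 5), with y = -11.

3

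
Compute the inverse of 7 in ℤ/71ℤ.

61

gcd(71, 7) = 1.
By Bézout, 7×(-10) + 71×(1) = 1.
So 7×-10 ≡ 1 (mod 71), and -10 mod 71 = 61.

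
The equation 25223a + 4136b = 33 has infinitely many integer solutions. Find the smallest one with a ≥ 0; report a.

183

gcd(25223, 4136):
  25223 = 6·4136 + 407
  4136 = 10·407 + 66
  407 = 6·66 + 11
  66 = 6·11
so gcd(25223, 4136) = 11.
11 divides 33, so solutions exist.
Back-substitute for Bézout coefficients:
  11 = 407 - 6·66
  ... = 25223·(61) + 4136·(-372)
Scale by 33/11 = 3: (a₀, b₀) = (183, -1116).
General solution: a = 183 + 376t, b = -1116 - 2293t for integer t.
a ≥ 0: smallest is 183 mod 376 = 183 (at t = 0), with b = -1116.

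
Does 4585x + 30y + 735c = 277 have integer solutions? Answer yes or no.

no

gcd(4585, 30) = 5  (4585 = 152·30 + 25, 30 = 1·25 + 5, 25 = 5·5).
gcd(5, 735) = 5.
5 does not divide 277 (remainder 2), so no integer solutions.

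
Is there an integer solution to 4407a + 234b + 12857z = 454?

gcd(4407, 234) = 39.
gcd(39, 12857) = 13.
13 does not divide 454 (remainder 12), so no integer solutions.

no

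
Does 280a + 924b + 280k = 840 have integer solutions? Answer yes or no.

yes

gcd(924, 280) = 28.
gcd(28, 280) = 28.
28 divides 840, so integer solutions exist.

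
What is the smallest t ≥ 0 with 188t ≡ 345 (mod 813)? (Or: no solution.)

gcd(813, 188) = 1  (813 = 4*188 + 61, 188 = 3*61 + 5, 61 = 12*5 + 1, 5 = 5*1).
1 divides 345, so solutions exist.
Back-substituting, 188*(-160) + 813*(37) = 1.
So 188*(-160) ≡ 1 (mod 813); multiply by 345: t ≡ -55200 (mod 813).
Smallest nonnegative: t = -55200 mod 813 = 84.

84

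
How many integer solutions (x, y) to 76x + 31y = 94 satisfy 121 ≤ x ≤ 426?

10

gcd(76, 31) = 1  (76 = 2×31 + 14, 31 = 2×14 + 3, 14 = 4×3 + 2, 3 = 1×2 + 1, 2 = 2×1).
Back-substituting, 76×(-11) + 31×(27) = 1.
Scale by 94: particular solution (-1034, 2538); reduce x mod 31: (20, -46).
General solution: x = 20 + 31t, y = -46 - 76t for integer t.
121 ≤ 20 + 31t ≤ 426 gives t ∈ [4, 13], which is 10 values.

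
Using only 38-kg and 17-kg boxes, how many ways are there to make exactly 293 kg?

1

Need nonnegative integers with 38j + 17k = 293.
gcd(38, 17) = 1, and 38·(-4) + 17·(9) = 1.
So (j₀, k₀) = (-1172, 2637); general j = -1172 + 17t, k = 2637 - 38t.
j ≥ 0 ⇒ t ≥ 69; k ≥ 0 ⇒ t ≤ 69. That's 1 value of t.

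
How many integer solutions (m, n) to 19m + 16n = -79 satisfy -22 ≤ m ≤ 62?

gcd(19, 16) = 1.
By Bézout, 19·(-5) + 16·(6) = 1.
Particular solution: (11, -18).
General solution: m = 11 + 16t, n = -18 - 19t for integer t.
-22 ≤ 11 + 16t ≤ 62 gives t ∈ [-2, 3], which is 6 values.

6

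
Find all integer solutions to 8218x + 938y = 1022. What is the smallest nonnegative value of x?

8

gcd(8218, 938):
  8218 = 8·938 + 714
  938 = 1·714 + 224
  714 = 3·224 + 42
  224 = 5·42 + 14
  42 = 3·14
so gcd(8218, 938) = 14.
14 divides 1022, so solutions exist.
Back-substitute for Bézout coefficients:
  14 = 224 - 5·42
  ... = 8218·(-21) + 938·(184)
Scale by 1022/14 = 73: (x₀, y₀) = (-1533, 13432).
General solution: x = -1533 + 67t, y = 13432 - 587t for integer t.
x ≥ 0: smallest is -1533 mod 67 = 8 (at t = 23), with y = -69.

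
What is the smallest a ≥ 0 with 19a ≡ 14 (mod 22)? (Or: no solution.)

gcd(22, 19):
  22 = 1·19 + 3
  19 = 6·3 + 1
  3 = 3·1
so gcd(22, 19) = 1.
1 divides 14, so solutions exist.
Back-substitute for Bézout coefficients:
  1 = 19 - 6·3
  ... = 19·(7) + 22·(-6)
So 19·(7) ≡ 1 (mod 22); multiply by 14: a ≡ 98 (mod 22).
Smallest nonnegative: a = 98 mod 22 = 10.

10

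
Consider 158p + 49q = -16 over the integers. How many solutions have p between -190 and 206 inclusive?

gcd(158, 49) = 1.
By Bézout, 158*(9) + 49*(-29) = 1.
Particular solution: (3, -10).
General solution: p = 3 + 49t, q = -10 - 158t for integer t.
-190 ≤ 3 + 49t ≤ 206 gives t ∈ [-3, 4], which is 8 values.

8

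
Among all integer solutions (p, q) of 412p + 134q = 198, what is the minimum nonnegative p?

60

gcd(412, 134) = 2  (412 = 3·134 + 10, 134 = 13·10 + 4, 10 = 2·4 + 2, 4 = 2·2).
2 divides 198, so solutions exist.
Back-substituting, 412·(27) + 134·(-83) = 2.
Scale by 198/2 = 99: (p₀, q₀) = (2673, -8217).
General solution: p = 2673 + 67t, q = -8217 - 206t for integer t.
p ≥ 0: smallest is 2673 mod 67 = 60 (at t = -39), with q = -183.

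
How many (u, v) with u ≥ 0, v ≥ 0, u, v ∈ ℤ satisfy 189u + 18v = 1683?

gcd(189, 18) = 9.
By Bézout, 189*(1) + 18*(-10) = 9.
One solution: (1, 83).
General: u = 1 + 2t, v = 83 - 21t.
u ≥ 0 ⇒ t ≥ 0; v ≥ 0 ⇒ t ≤ 3. So t ∈ [0, 3]: 4 solutions.

4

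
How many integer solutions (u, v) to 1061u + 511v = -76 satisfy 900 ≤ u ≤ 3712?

5

gcd(1061, 511) = 1.
By Bézout, 1061*(-131) + 511*(272) = 1.
Particular solution: (247, -513).
General solution: u = 247 + 511t, v = -513 - 1061t for integer t.
900 ≤ 247 + 511t ≤ 3712 gives t ∈ [2, 6], which is 5 values.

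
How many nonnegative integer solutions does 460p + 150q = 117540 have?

17

gcd(460, 150) = 10.
By Bézout, 460·(1) + 150·(-3) = 10.
One solution: (9, 756).
General: p = 9 + 15t, q = 756 - 46t.
p ≥ 0 ⇒ t ≥ 0; q ≥ 0 ⇒ t ≤ 16. So t ∈ [0, 16]: 17 solutions.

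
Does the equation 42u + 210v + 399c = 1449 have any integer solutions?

gcd(210, 42):
  210 = 5×42
so gcd(210, 42) = 42.
gcd(42, 399) = 21.
21 divides 1449, so integer solutions exist.

yes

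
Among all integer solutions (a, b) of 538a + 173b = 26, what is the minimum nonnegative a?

56

gcd(538, 173):
  538 = 3×173 + 19
  173 = 9×19 + 2
  19 = 9×2 + 1
  2 = 2×1
so gcd(538, 173) = 1.
1 divides 26, so solutions exist.
Back-substitute for Bézout coefficients:
  1 = 19 - 9×2
  ... = 538×(82) + 173×(-255)
Scale by 26/1 = 26: (a₀, b₀) = (2132, -6630).
General solution: a = 2132 + 173t, b = -6630 - 538t for integer t.
a ≥ 0: smallest is 2132 mod 173 = 56 (at t = -12), with b = -174.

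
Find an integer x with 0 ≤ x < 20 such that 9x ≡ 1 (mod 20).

gcd(20, 9) = 1  (20 = 2·9 + 2, 9 = 4·2 + 1, 2 = 2·1).
Back-substituting, 9·(9) + 20·(-4) = 1.
So 9·9 ≡ 1 (mod 20), and 9 mod 20 = 9.

9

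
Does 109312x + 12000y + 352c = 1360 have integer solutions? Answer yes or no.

gcd(109312, 12000) = 32  (109312 = 9×12000 + 1312, 12000 = 9×1312 + 192, 1312 = 6×192 + 160, 192 = 1×160 + 32, 160 = 5×32).
gcd(32, 352) = 32.
32 does not divide 1360 (remainder 16), so no integer solutions.

no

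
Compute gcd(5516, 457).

1

gcd(5516, 457):
  5516 = 12*457 + 32
  457 = 14*32 + 9
  32 = 3*9 + 5
  9 = 1*5 + 4
  5 = 1*4 + 1
  4 = 4*1
so gcd(5516, 457) = 1.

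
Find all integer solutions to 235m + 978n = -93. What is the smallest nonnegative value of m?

87

gcd(978, 235) = 1.
1 divides -93, so solutions exist.
By Bézout, 235×(283) + 978×(-68) = 1.
Scale by -93/1 = -93: (m₀, n₀) = (-26319, 6324).
General solution: m = -26319 + 978t, n = 6324 - 235t for integer t.
m ≥ 0: smallest is -26319 mod 978 = 87 (at t = 27), with n = -21.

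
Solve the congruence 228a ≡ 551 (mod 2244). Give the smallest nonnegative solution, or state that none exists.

gcd(2244, 228):
  2244 = 9·228 + 192
  228 = 1·192 + 36
  192 = 5·36 + 12
  36 = 3·12
so gcd(2244, 228) = 12.
12 does not divide 551, so the congruence has no solution.

no solution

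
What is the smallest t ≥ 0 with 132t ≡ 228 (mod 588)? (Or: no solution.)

gcd(588, 132):
  588 = 4×132 + 60
  132 = 2×60 + 12
  60 = 5×12
so gcd(588, 132) = 12.
12 divides 228, so solutions exist.
Back-substitute for Bézout coefficients:
  12 = 132 - 2×60
  ... = 132×(9) + 588×(-2)
So 132×(9) ≡ 12 (mod 588); multiply by 19: t ≡ 171 (mod 49).
Smallest nonnegative: t = 171 mod 49 = 24.

24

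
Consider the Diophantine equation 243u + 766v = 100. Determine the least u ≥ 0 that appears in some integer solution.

gcd(766, 243) = 1.
1 divides 100, so solutions exist.
By Bézout, 243×(-145) + 766×(46) = 1.
Scale by 100/1 = 100: (u₀, v₀) = (-14500, 4600).
General solution: u = -14500 + 766t, v = 4600 - 243t for integer t.
u ≥ 0: smallest is -14500 mod 766 = 54 (at t = 19), with v = -17.

54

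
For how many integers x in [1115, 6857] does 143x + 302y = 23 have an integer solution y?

19

gcd(302, 143) = 1  (302 = 2·143 + 16, 143 = 8·16 + 15, 16 = 1·15 + 1, 15 = 15·1).
Back-substituting, 143·(-19) + 302·(9) = 1.
Scale by 23: particular solution (-437, 207); reduce x mod 302: (167, -79).
General solution: x = 167 + 302t, y = -79 - 143t for integer t.
1115 ≤ 167 + 302t ≤ 6857 gives t ∈ [4, 22], which is 19 values.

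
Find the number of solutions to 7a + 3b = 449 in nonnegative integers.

21

gcd(7, 3) = 1  (7 = 2*3 + 1, 3 = 3*1).
Back-substituting, 7*(1) + 3*(-2) = 1.
Scale by 449: one solution is (449, -898). Reduce a mod 3: (2, 145).
General: a = 2 + 3t, b = 145 - 7t.
a ≥ 0 ⇒ t ≥ 0; b ≥ 0 ⇒ t ≤ 20. So t ∈ [0, 20]: 21 solutions.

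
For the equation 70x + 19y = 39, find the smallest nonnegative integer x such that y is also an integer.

gcd(70, 19):
  70 = 3×19 + 13
  19 = 1×13 + 6
  13 = 2×6 + 1
  6 = 6×1
so gcd(70, 19) = 1.
1 divides 39, so solutions exist.
Back-substitute for Bézout coefficients:
  1 = 13 - 2×6
  ... = 70×(3) + 19×(-11)
Scale by 39/1 = 39: (x₀, y₀) = (117, -429).
General solution: x = 117 + 19t, y = -429 - 70t for integer t.
x ≥ 0: smallest is 117 mod 19 = 3 (at t = -6), with y = -9.

3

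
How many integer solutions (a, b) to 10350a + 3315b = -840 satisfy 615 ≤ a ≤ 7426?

gcd(10350, 3315) = 15  (10350 = 3×3315 + 405, 3315 = 8×405 + 75, 405 = 5×75 + 30, 75 = 2×30 + 15, 30 = 2×15).
Back-substituting, 10350×(-90) + 3315×(281) = 15.
Scale by -56: particular solution (5040, -15736); reduce a mod 221: (178, -556).
General solution: a = 178 + 221t, b = -556 - 690t for integer t.
615 ≤ 178 + 221t ≤ 7426 gives t ∈ [2, 32], which is 31 values.

31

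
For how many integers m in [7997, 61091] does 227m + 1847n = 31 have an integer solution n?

gcd(1847, 227) = 1.
By Bézout, 227*(-179) + 1847*(22) = 1.
Particular solution: (1839, -226).
General solution: m = 1839 + 1847t, n = -226 - 227t for integer t.
7997 ≤ 1839 + 1847t ≤ 61091 gives t ∈ [4, 32], which is 29 values.

29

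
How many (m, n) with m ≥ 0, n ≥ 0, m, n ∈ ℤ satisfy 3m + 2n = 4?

1

gcd(3, 2) = 1.
By Bézout, 3·(1) + 2·(-1) = 1.
One solution: (0, 2).
General: m = 0 + 2t, n = 2 - 3t.
m ≥ 0 ⇒ t ≥ 0; n ≥ 0 ⇒ t ≤ 0. So t ∈ [0, 0]: 1 solution.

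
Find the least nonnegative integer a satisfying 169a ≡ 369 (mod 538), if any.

537

gcd(538, 169) = 1  (538 = 3*169 + 31, 169 = 5*31 + 14, 31 = 2*14 + 3, 14 = 4*3 + 2, 3 = 1*2 + 1, 2 = 2*1).
1 divides 369, so solutions exist.
Back-substituting, 169*(-191) + 538*(60) = 1.
So 169*(-191) ≡ 1 (mod 538); multiply by 369: a ≡ -70479 (mod 538).
Smallest nonnegative: a = -70479 mod 538 = 537.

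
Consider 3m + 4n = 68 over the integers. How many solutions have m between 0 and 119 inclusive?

30

gcd(4, 3) = 1  (4 = 1×3 + 1, 3 = 3×1).
Back-substituting, 3×(-1) + 4×(1) = 1.
Scale by 68: particular solution (-68, 68); reduce m mod 4: (0, 17).
General solution: m = 0 + 4t, n = 17 - 3t for integer t.
0 ≤ 0 + 4t ≤ 119 gives t ∈ [0, 29], which is 30 values.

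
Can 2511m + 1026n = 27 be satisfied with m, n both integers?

gcd(2511, 1026):
  2511 = 2·1026 + 459
  1026 = 2·459 + 108
  459 = 4·108 + 27
  108 = 4·27
so gcd(2511, 1026) = 27.
27 divides 27, so integer solutions exist.

yes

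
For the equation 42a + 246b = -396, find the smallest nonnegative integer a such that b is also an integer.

gcd(246, 42):
  246 = 5*42 + 36
  42 = 1*36 + 6
  36 = 6*6
so gcd(246, 42) = 6.
6 divides -396, so solutions exist.
Back-substitute for Bézout coefficients:
  6 = 42 - 1*36
  ... = 42*(6) + 246*(-1)
Scale by -396/6 = -66: (a₀, b₀) = (-396, 66).
General solution: a = -396 + 41t, b = 66 - 7t for integer t.
a ≥ 0: smallest is -396 mod 41 = 14 (at t = 10), with b = -4.

14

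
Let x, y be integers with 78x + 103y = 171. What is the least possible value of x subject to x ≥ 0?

22

gcd(103, 78) = 1.
1 divides 171, so solutions exist.
By Bézout, 78*(-33) + 103*(25) = 1.
Scale by 171/1 = 171: (x₀, y₀) = (-5643, 4275).
General solution: x = -5643 + 103t, y = 4275 - 78t for integer t.
x ≥ 0: smallest is -5643 mod 103 = 22 (at t = 55), with y = -15.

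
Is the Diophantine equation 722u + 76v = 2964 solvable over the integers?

gcd(722, 76) = 38  (722 = 9×76 + 38, 76 = 2×38).
38 divides 2964, so integer solutions exist.

yes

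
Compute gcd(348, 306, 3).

3

gcd(348, 306) = 6.
gcd(6, 3) = 3.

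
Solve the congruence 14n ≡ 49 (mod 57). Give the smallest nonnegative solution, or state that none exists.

32

gcd(57, 14):
  57 = 4*14 + 1
  14 = 14*1
so gcd(57, 14) = 1.
1 divides 49, so solutions exist.
Back-substitute for Bézout coefficients:
  1 = 57 - 4*14
  ... = 14*(-4) + 57*(1)
So 14*(-4) ≡ 1 (mod 57); multiply by 49: n ≡ -196 (mod 57).
Smallest nonnegative: n = -196 mod 57 = 32.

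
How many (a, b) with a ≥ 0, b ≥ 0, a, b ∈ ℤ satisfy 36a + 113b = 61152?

gcd(113, 36) = 1  (113 = 3*36 + 5, 36 = 7*5 + 1, 5 = 5*1).
Back-substituting, 36*(22) + 113*(-7) = 1.
Scale by 61152: one solution is (1345344, -428064). Reduce a mod 113: (79, 516).
General: a = 79 + 113t, b = 516 - 36t.
a ≥ 0 ⇒ t ≥ 0; b ≥ 0 ⇒ t ≤ 14. So t ∈ [0, 14]: 15 solutions.

15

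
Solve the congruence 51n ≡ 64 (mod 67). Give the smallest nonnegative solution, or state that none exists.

gcd(67, 51) = 1.
1 divides 64, so solutions exist.
By Bézout, 51·(-21) + 67·(16) = 1.
So 51·(-21) ≡ 1 (mod 67); multiply by 64: n ≡ -1344 (mod 67).
Smallest nonnegative: n = -1344 mod 67 = 63.

63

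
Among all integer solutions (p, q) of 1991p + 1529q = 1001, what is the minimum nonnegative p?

gcd(1991, 1529):
  1991 = 1*1529 + 462
  1529 = 3*462 + 143
  462 = 3*143 + 33
  143 = 4*33 + 11
  33 = 3*11
so gcd(1991, 1529) = 11.
11 divides 1001, so solutions exist.
Back-substitute for Bézout coefficients:
  11 = 143 - 4*33
  ... = 1991*(-43) + 1529*(56)
Scale by 1001/11 = 91: (p₀, q₀) = (-3913, 5096).
General solution: p = -3913 + 139t, q = 5096 - 181t for integer t.
p ≥ 0: smallest is -3913 mod 139 = 118 (at t = 29), with q = -153.

118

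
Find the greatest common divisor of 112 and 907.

1

gcd(907, 112):
  907 = 8*112 + 11
  112 = 10*11 + 2
  11 = 5*2 + 1
  2 = 2*1
so gcd(907, 112) = 1.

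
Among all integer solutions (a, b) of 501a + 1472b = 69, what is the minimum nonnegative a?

529

gcd(1472, 501) = 1  (1472 = 2·501 + 470, 501 = 1·470 + 31, 470 = 15·31 + 5, 31 = 6·5 + 1, 5 = 5·1).
1 divides 69, so solutions exist.
Back-substituting, 501·(285) + 1472·(-97) = 1.
Scale by 69/1 = 69: (a₀, b₀) = (19665, -6693).
General solution: a = 19665 + 1472t, b = -6693 - 501t for integer t.
a ≥ 0: smallest is 19665 mod 1472 = 529 (at t = -13), with b = -180.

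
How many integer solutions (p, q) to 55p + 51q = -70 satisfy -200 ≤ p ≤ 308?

gcd(55, 51):
  55 = 1*51 + 4
  51 = 12*4 + 3
  4 = 1*3 + 1
  3 = 3*1
so gcd(55, 51) = 1.
Back-substitute for Bézout coefficients:
  1 = 4 - 1*3
  ... = 55*(13) + 51*(-14)
Scale by -70: particular solution (-910, 980); reduce p mod 51: (8, -10).
General solution: p = 8 + 51t, q = -10 - 55t for integer t.
-200 ≤ 8 + 51t ≤ 308 gives t ∈ [-4, 5], which is 10 values.

10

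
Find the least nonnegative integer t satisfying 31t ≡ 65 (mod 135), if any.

50

gcd(135, 31) = 1.
1 divides 65, so solutions exist.
By Bézout, 31*(61) + 135*(-14) = 1.
So 31*(61) ≡ 1 (mod 135); multiply by 65: t ≡ 3965 (mod 135).
Smallest nonnegative: t = 3965 mod 135 = 50.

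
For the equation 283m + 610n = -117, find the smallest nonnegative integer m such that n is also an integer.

241

gcd(610, 283) = 1  (610 = 2×283 + 44, 283 = 6×44 + 19, 44 = 2×19 + 6, 19 = 3×6 + 1, 6 = 6×1).
1 divides -117, so solutions exist.
Back-substituting, 283×(97) + 610×(-45) = 1.
Scale by -117/1 = -117: (m₀, n₀) = (-11349, 5265).
General solution: m = -11349 + 610t, n = 5265 - 283t for integer t.
m ≥ 0: smallest is -11349 mod 610 = 241 (at t = 19), with n = -112.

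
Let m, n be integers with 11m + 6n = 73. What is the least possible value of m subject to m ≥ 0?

5

gcd(11, 6):
  11 = 1*6 + 5
  6 = 1*5 + 1
  5 = 5*1
so gcd(11, 6) = 1.
1 divides 73, so solutions exist.
Back-substitute for Bézout coefficients:
  1 = 6 - 1*5
  ... = 11*(-1) + 6*(2)
Scale by 73/1 = 73: (m₀, n₀) = (-73, 146).
General solution: m = -73 + 6t, n = 146 - 11t for integer t.
m ≥ 0: smallest is -73 mod 6 = 5 (at t = 13), with n = 3.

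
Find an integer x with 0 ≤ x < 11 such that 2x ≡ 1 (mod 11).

gcd(11, 2) = 1.
By Bézout, 2×(-5) + 11×(1) = 1.
So 2×-5 ≡ 1 (mod 11), and -5 mod 11 = 6.

6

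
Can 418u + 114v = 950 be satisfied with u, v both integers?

yes

gcd(418, 114) = 38  (418 = 3*114 + 76, 114 = 1*76 + 38, 76 = 2*38).
38 divides 950, so integer solutions exist.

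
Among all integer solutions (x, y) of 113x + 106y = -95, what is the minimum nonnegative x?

gcd(113, 106):
  113 = 1×106 + 7
  106 = 15×7 + 1
  7 = 7×1
so gcd(113, 106) = 1.
1 divides -95, so solutions exist.
Back-substitute for Bézout coefficients:
  1 = 106 - 15×7
  ... = 113×(-15) + 106×(16)
Scale by -95/1 = -95: (x₀, y₀) = (1425, -1520).
General solution: x = 1425 + 106t, y = -1520 - 113t for integer t.
x ≥ 0: smallest is 1425 mod 106 = 47 (at t = -13), with y = -51.

47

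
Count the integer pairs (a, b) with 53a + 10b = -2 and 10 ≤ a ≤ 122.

11

gcd(53, 10) = 1.
By Bézout, 53·(-3) + 10·(16) = 1.
Particular solution: (6, -32).
General solution: a = 6 + 10t, b = -32 - 53t for integer t.
10 ≤ 6 + 10t ≤ 122 gives t ∈ [1, 11], which is 11 values.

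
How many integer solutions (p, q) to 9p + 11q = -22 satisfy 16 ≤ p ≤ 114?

gcd(11, 9) = 1  (11 = 1*9 + 2, 9 = 4*2 + 1, 2 = 2*1).
Back-substituting, 9*(5) + 11*(-4) = 1.
Scale by -22: particular solution (-110, 88); reduce p mod 11: (0, -2).
General solution: p = 0 + 11t, q = -2 - 9t for integer t.
16 ≤ 0 + 11t ≤ 114 gives t ∈ [2, 10], which is 9 values.

9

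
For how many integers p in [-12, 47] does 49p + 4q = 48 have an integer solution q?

gcd(49, 4):
  49 = 12·4 + 1
  4 = 4·1
so gcd(49, 4) = 1.
Back-substitute for Bézout coefficients:
  1 = 49 - 12·4
  ... = 49·(1) + 4·(-12)
Scale by 48: particular solution (48, -576); reduce p mod 4: (0, 12).
General solution: p = 0 + 4t, q = 12 - 49t for integer t.
-12 ≤ 0 + 4t ≤ 47 gives t ∈ [-3, 11], which is 15 values.

15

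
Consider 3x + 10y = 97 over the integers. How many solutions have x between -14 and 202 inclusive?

gcd(10, 3) = 1.
By Bézout, 3*(-3) + 10*(1) = 1.
Particular solution: (9, 7).
General solution: x = 9 + 10t, y = 7 - 3t for integer t.
-14 ≤ 9 + 10t ≤ 202 gives t ∈ [-2, 19], which is 22 values.

22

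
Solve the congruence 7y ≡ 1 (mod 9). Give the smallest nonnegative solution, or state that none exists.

gcd(9, 7) = 1  (9 = 1·7 + 2, 7 = 3·2 + 1, 2 = 2·1).
1 divides 1, so solutions exist.
Back-substituting, 7·(4) + 9·(-3) = 1.
So 7·(4) ≡ 1 (mod 9); multiply by 1: y ≡ 4 (mod 9).
Smallest nonnegative: y = 4 mod 9 = 4.

4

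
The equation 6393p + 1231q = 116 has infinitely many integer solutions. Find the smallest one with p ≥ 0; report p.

166

gcd(6393, 1231):
  6393 = 5×1231 + 238
  1231 = 5×238 + 41
  238 = 5×41 + 33
  41 = 1×33 + 8
  33 = 4×8 + 1
  8 = 8×1
so gcd(6393, 1231) = 1.
1 divides 116, so solutions exist.
Back-substitute for Bézout coefficients:
  1 = 33 - 4×8
  ... = 6393×(150) + 1231×(-779)
Scale by 116/1 = 116: (p₀, q₀) = (17400, -90364).
General solution: p = 17400 + 1231t, q = -90364 - 6393t for integer t.
p ≥ 0: smallest is 17400 mod 1231 = 166 (at t = -14), with q = -862.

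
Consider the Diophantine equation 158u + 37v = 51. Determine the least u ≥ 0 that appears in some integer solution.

31

gcd(158, 37):
  158 = 4*37 + 10
  37 = 3*10 + 7
  10 = 1*7 + 3
  7 = 2*3 + 1
  3 = 3*1
so gcd(158, 37) = 1.
1 divides 51, so solutions exist.
Back-substitute for Bézout coefficients:
  1 = 7 - 2*3
  ... = 158*(-11) + 37*(47)
Scale by 51/1 = 51: (u₀, v₀) = (-561, 2397).
General solution: u = -561 + 37t, v = 2397 - 158t for integer t.
u ≥ 0: smallest is -561 mod 37 = 31 (at t = 16), with v = -131.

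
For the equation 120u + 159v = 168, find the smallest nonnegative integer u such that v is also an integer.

gcd(159, 120) = 3  (159 = 1×120 + 39, 120 = 3×39 + 3, 39 = 13×3).
3 divides 168, so solutions exist.
Back-substituting, 120×(4) + 159×(-3) = 3.
Scale by 168/3 = 56: (u₀, v₀) = (224, -168).
General solution: u = 224 + 53t, v = -168 - 40t for integer t.
u ≥ 0: smallest is 224 mod 53 = 12 (at t = -4), with v = -8.

12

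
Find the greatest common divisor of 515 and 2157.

1

gcd(2157, 515):
  2157 = 4*515 + 97
  515 = 5*97 + 30
  97 = 3*30 + 7
  30 = 4*7 + 2
  7 = 3*2 + 1
  2 = 2*1
so gcd(2157, 515) = 1.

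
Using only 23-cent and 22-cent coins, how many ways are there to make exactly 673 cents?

1

Need nonnegative integers with 23j + 22k = 673.
gcd(23, 22) = 1, and 23·(1) + 22·(-1) = 1.
So (j₀, k₀) = (673, -673); general j = 673 + 22t, k = -673 - 23t.
j ≥ 0 ⇒ t ≥ -30; k ≥ 0 ⇒ t ≤ -30. That's 1 value of t.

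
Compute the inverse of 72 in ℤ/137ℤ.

59

gcd(137, 72) = 1  (137 = 1·72 + 65, 72 = 1·65 + 7, 65 = 9·7 + 2, 7 = 3·2 + 1, 2 = 2·1).
Back-substituting, 72·(59) + 137·(-31) = 1.
So 72·59 ≡ 1 (mod 137), and 59 mod 137 = 59.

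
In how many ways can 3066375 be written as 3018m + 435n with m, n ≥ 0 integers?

7

gcd(3018, 435) = 3.
By Bézout, 3018·(16) + 435·(-111) = 3.
One solution: (30, 6841).
General: m = 30 + 145t, n = 6841 - 1006t.
m ≥ 0 ⇒ t ≥ 0; n ≥ 0 ⇒ t ≤ 6. So t ∈ [0, 6]: 7 solutions.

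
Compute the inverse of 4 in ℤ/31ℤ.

8

gcd(31, 4) = 1.
By Bézout, 4*(8) + 31*(-1) = 1.
So 4*8 ≡ 1 (mod 31), and 8 mod 31 = 8.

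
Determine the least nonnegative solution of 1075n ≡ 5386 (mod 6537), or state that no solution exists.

gcd(6537, 1075) = 1.
1 divides 5386, so solutions exist.
By Bézout, 1075·(-1052) + 6537·(173) = 1.
So 1075·(-1052) ≡ 1 (mod 6537); multiply by 5386: n ≡ -5666072 (mod 6537).
Smallest nonnegative: n = -5666072 mod 6537 = 1507.

1507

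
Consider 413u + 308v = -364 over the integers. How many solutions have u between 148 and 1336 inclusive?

gcd(413, 308):
  413 = 1·308 + 105
  308 = 2·105 + 98
  105 = 1·98 + 7
  98 = 14·7
so gcd(413, 308) = 7.
Back-substitute for Bézout coefficients:
  7 = 105 - 1·98
  ... = 413·(3) + 308·(-4)
Scale by -52: particular solution (-156, 208); reduce u mod 44: (20, -28).
General solution: u = 20 + 44t, v = -28 - 59t for integer t.
148 ≤ 20 + 44t ≤ 1336 gives t ∈ [3, 29], which is 27 values.

27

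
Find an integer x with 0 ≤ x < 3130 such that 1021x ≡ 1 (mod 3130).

gcd(3130, 1021) = 1.
By Bézout, 1021×(981) + 3130×(-320) = 1.
So 1021×981 ≡ 1 (mod 3130), and 981 mod 3130 = 981.

981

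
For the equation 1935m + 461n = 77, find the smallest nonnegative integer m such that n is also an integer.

gcd(1935, 461):
  1935 = 4×461 + 91
  461 = 5×91 + 6
  91 = 15×6 + 1
  6 = 6×1
so gcd(1935, 461) = 1.
1 divides 77, so solutions exist.
Back-substitute for Bézout coefficients:
  1 = 91 - 15×6
  ... = 1935×(76) + 461×(-319)
Scale by 77/1 = 77: (m₀, n₀) = (5852, -24563).
General solution: m = 5852 + 461t, n = -24563 - 1935t for integer t.
m ≥ 0: smallest is 5852 mod 461 = 320 (at t = -12), with n = -1343.

320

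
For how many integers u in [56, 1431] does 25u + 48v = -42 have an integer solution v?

28

gcd(48, 25):
  48 = 1×25 + 23
  25 = 1×23 + 2
  23 = 11×2 + 1
  2 = 2×1
so gcd(48, 25) = 1.
Back-substitute for Bézout coefficients:
  1 = 23 - 11×2
  ... = 25×(-23) + 48×(12)
Scale by -42: particular solution (966, -504); reduce u mod 48: (6, -4).
General solution: u = 6 + 48t, v = -4 - 25t for integer t.
56 ≤ 6 + 48t ≤ 1431 gives t ∈ [2, 29], which is 28 values.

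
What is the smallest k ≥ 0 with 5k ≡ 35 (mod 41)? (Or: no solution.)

gcd(41, 5):
  41 = 8*5 + 1
  5 = 5*1
so gcd(41, 5) = 1.
1 divides 35, so solutions exist.
Back-substitute for Bézout coefficients:
  1 = 41 - 8*5
  ... = 5*(-8) + 41*(1)
So 5*(-8) ≡ 1 (mod 41); multiply by 35: k ≡ -280 (mod 41).
Smallest nonnegative: k = -280 mod 41 = 7.

7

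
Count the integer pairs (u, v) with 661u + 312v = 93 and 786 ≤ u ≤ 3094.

gcd(661, 312) = 1.
By Bézout, 661×(-59) + 312×(125) = 1.
Particular solution: (129, -273).
General solution: u = 129 + 312t, v = -273 - 661t for integer t.
786 ≤ 129 + 312t ≤ 3094 gives t ∈ [3, 9], which is 7 values.

7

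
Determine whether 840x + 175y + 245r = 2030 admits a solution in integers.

yes

gcd(840, 175):
  840 = 4×175 + 140
  175 = 1×140 + 35
  140 = 4×35
so gcd(840, 175) = 35.
gcd(35, 245) = 35.
35 divides 2030, so integer solutions exist.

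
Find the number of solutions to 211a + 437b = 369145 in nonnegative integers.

4

gcd(437, 211) = 1  (437 = 2·211 + 15, 211 = 14·15 + 1, 15 = 15·1).
Back-substituting, 211·(29) + 437·(-14) = 1.
Scale by 369145: one solution is (10705205, -5168030). Reduce a mod 437: (16, 837).
General: a = 16 + 437t, b = 837 - 211t.
a ≥ 0 ⇒ t ≥ 0; b ≥ 0 ⇒ t ≤ 3. So t ∈ [0, 3]: 4 solutions.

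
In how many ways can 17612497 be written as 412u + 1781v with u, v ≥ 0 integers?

gcd(1781, 412) = 1  (1781 = 4*412 + 133, 412 = 3*133 + 13, 133 = 10*13 + 3, 13 = 4*3 + 1, 3 = 3*1).
Back-substituting, 412*(549) + 1781*(-127) = 1.
Scale by 17612497: one solution is (9669260853, -2236787119). Reduce u mod 1781: (1695, 9497).
General: u = 1695 + 1781t, v = 9497 - 412t.
u ≥ 0 ⇒ t ≥ 0; v ≥ 0 ⇒ t ≤ 23. So t ∈ [0, 23]: 24 solutions.

24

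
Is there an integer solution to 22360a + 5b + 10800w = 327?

no

gcd(22360, 5) = 5  (22360 = 4472*5).
gcd(5, 10800) = 5.
5 does not divide 327 (remainder 2), so no integer solutions.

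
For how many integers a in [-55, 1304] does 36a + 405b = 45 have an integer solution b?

gcd(405, 36):
  405 = 11×36 + 9
  36 = 4×9
so gcd(405, 36) = 9.
Back-substitute for Bézout coefficients:
  9 = 405 - 11×36
  ... = 36×(-11) + 405×(1)
Scale by 5: particular solution (-55, 5); reduce a mod 45: (35, -3).
General solution: a = 35 + 45t, b = -3 - 4t for integer t.
-55 ≤ 35 + 45t ≤ 1304 gives t ∈ [-2, 28], which is 31 values.

31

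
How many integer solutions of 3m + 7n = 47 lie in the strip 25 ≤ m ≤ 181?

23

gcd(7, 3) = 1.
By Bézout, 3·(-2) + 7·(1) = 1.
Particular solution: (4, 5).
General solution: m = 4 + 7t, n = 5 - 3t for integer t.
25 ≤ 4 + 7t ≤ 181 gives t ∈ [3, 25], which is 23 values.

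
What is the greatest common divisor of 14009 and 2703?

gcd(14009, 2703) = 1  (14009 = 5·2703 + 494, 2703 = 5·494 + 233, 494 = 2·233 + 28, 233 = 8·28 + 9, 28 = 3·9 + 1, 9 = 9·1).

1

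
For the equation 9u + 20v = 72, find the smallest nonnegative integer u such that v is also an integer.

8

gcd(20, 9):
  20 = 2*9 + 2
  9 = 4*2 + 1
  2 = 2*1
so gcd(20, 9) = 1.
1 divides 72, so solutions exist.
Back-substitute for Bézout coefficients:
  1 = 9 - 4*2
  ... = 9*(9) + 20*(-4)
Scale by 72/1 = 72: (u₀, v₀) = (648, -288).
General solution: u = 648 + 20t, v = -288 - 9t for integer t.
u ≥ 0: smallest is 648 mod 20 = 8 (at t = -32), with v = 0.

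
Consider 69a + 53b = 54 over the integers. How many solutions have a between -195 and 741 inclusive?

gcd(69, 53) = 1  (69 = 1·53 + 16, 53 = 3·16 + 5, 16 = 3·5 + 1, 5 = 5·1).
Back-substituting, 69·(10) + 53·(-13) = 1.
Scale by 54: particular solution (540, -702); reduce a mod 53: (10, -12).
General solution: a = 10 + 53t, b = -12 - 69t for integer t.
-195 ≤ 10 + 53t ≤ 741 gives t ∈ [-3, 13], which is 17 values.

17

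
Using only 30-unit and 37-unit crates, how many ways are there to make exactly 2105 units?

2

Need nonnegative integers with 30j + 37k = 2105.
gcd(30, 37) = 1, and 30·(-16) + 37·(13) = 1.
So (j₀, k₀) = (-33680, 27365); general j = -33680 + 37t, k = 27365 - 30t.
j ≥ 0 ⇒ t ≥ 911; k ≥ 0 ⇒ t ≤ 912. That's 2 values of t.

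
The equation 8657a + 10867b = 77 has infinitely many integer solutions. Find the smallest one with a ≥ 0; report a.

gcd(10867, 8657) = 1  (10867 = 1·8657 + 2210, 8657 = 3·2210 + 2027, 2210 = 1·2027 + 183, 2027 = 11·183 + 14, 183 = 13·14 + 1, 14 = 14·1).
1 divides 77, so solutions exist.
Back-substituting, 8657·(-772) + 10867·(615) = 1.
Scale by 77/1 = 77: (a₀, b₀) = (-59444, 47355).
General solution: a = -59444 + 10867t, b = 47355 - 8657t for integer t.
a ≥ 0: smallest is -59444 mod 10867 = 5758 (at t = 6), with b = -4587.

5758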